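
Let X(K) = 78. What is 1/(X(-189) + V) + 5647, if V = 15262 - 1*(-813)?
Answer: 91215992/16153 ≈ 5647.0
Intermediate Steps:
V = 16075 (V = 15262 + 813 = 16075)
1/(X(-189) + V) + 5647 = 1/(78 + 16075) + 5647 = 1/16153 + 5647 = 91215992/16153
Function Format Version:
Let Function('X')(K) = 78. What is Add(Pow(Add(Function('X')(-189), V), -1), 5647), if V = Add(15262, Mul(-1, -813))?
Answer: Rational(91215992, 16153) ≈ 5647.0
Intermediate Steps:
V = 16075 (V = Add(15262, 813) = 16075)
Add(Pow(Add(Function('X')(-189), V), -1), 5647) = Add(Pow(Add(78, 16075), -1), 5647) = Add(Pow(16153, -1), 5647) = Add(Rational(1, 16153), 5647) = Rational(91215992, 16153)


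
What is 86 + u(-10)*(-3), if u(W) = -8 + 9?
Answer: 83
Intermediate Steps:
u(W) = 1
86 + u(-10)*(-3) = 86 + 1*(-3) = 86 - 3 = 83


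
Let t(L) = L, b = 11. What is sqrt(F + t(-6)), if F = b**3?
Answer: 5*sqrt(53) ≈ 36.401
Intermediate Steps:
F = 1331 (F = 11**3 = 1331)
sqrt(F + t(-6)) = sqrt(1331 - 6) = sqrt(1325) = 5*sqrt(53)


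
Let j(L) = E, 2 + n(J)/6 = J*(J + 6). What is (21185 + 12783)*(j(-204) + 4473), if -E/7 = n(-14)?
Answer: -4993296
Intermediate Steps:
n(J) = -12 + 6*J*(6 + J) (n(J) = -12 + 6*(J*(J + 6)) = -12 + 6*(J*(6 + J)) = -12 + 6*J*(6 + J))
E = -4620 (E = -7*(-12 + 6*(-14)² + 36*(-14)) = -7*(-12 + 6*196 - 504) = -7*(-12 + 1176 - 504) = -7*660 = -4620)
j(L) = -4620
(21185 + 12783)*(j(-204) + 4473) = (21185 + 12783)*(-4620 + 4473) = 33968*(-147) = -4993296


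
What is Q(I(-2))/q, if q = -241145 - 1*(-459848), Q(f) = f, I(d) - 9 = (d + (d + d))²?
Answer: 15/72901 ≈ 0.00020576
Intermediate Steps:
I(d) = 9 + 9*d² (I(d) = 9 + (d + (d + d))² = 9 + (d + 2*d)² = 9 + (3*d)² = 9 + 9*d²)
q = 218703 (q = -241145 + 459848 = 218703)
Q(I(-2))/q = (9 + 9*(-2)²)/218703 = (9 + 9*4)*(1/218703) = (9 + 36)*(1/218703) = 45*(1/218703) = 15/72901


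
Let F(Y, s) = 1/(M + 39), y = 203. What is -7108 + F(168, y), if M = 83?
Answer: -867175/122 ≈ -7108.0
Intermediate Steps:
F(Y, s) = 1/122 (F(Y, s) = 1/(83 + 39) = 1/122)
-7108 + F(168, y) = -7108 + 1/122 = -867175/122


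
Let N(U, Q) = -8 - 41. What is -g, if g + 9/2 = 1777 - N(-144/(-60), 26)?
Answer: -3643/2 ≈ -1821.5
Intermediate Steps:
N(U, Q) = -49
g = 3643/2 (g = -9/2 + (1777 - 1*(-49)) = -9/2 + (1777 + 49) = -9/2 + 1826 = 3643/2 ≈ 1821.5)
-g = -1*3643/2 = -3643/2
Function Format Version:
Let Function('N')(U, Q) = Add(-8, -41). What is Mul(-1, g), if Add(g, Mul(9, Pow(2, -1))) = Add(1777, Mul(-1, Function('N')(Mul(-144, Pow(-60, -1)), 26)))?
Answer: Rational(-3643, 2) ≈ -1821.5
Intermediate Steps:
Function('N')(U, Q) = -49
g = Rational(3643, 2) (g = Add(Rational(-9, 2), Add(1777, Mul(-1, -49))) = Add(Rational(-9, 2), Add(1777, 49)) = Add(Rational(-9, 2), 1826) = Rational(3643, 2) ≈ 1821.5)
Mul(-1, g) = Mul(-1, Rational(3643, 2)) = Rational(-3643, 2)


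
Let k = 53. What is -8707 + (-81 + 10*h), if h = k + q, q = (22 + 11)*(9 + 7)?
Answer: -2978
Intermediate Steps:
q = 528 (q = 33*16 = 528)
h = 581 (h = 53 + 528 = 581)
-8707 + (-81 + 10*h) = -8707 + (-81 + 10*581) = -8707 + (-81 + 5810) = -8707 + 5729 = -2978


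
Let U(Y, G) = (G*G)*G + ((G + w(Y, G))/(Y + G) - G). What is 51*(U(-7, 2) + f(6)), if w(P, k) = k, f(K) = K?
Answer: 2856/5 ≈ 571.20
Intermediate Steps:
U(Y, G) = G³ - G + 2*G/(G + Y) (U(Y, G) = (G*G)*G + ((G + G)/(Y + G) - G) = G²*G + ((2*G)/(G + Y) - G) = G³ + (2*G/(G + Y) - G) = G³ + (-G + 2*G/(G + Y)) = G³ - G + 2*G/(G + Y))
51*(U(-7, 2) + f(6)) = 51*(2*(2 + 2³ - 1*2 - 1*(-7) - 7*2²)/(2 - 7) + 6) = 51*(2*(2 + 8 - 2 + 7 - 7*4)/(-5) + 6) = 51*(2*(-⅕)*(2 + 8 - 2 + 7 - 28) + 6) = 51*(2*(-⅕)*(-13) + 6) = 51*(26/5 + 6) = 51*(56/5) = 2856/5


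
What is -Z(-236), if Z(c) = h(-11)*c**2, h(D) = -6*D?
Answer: -3675936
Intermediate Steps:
Z(c) = 66*c**2 (Z(c) = (-6*(-11))*c**2 = 66*c**2)
-Z(-236) = -66*(-236)**2 = -66*55696 = -1*3675936 = -3675936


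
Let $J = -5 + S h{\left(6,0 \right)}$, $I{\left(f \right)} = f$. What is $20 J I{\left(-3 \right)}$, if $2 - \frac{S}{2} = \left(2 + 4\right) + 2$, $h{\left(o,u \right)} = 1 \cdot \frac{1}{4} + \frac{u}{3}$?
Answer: $480$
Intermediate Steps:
$h{\left(o,u \right)} = \frac{1}{4} + \frac{u}{3}$ ($h{\left(o,u \right)} = 1 \cdot \frac{1}{4} + u \frac{1}{3} = \frac{1}{4} + \frac{u}{3}$)
$S = -12$ ($S = 4 - 2 \left(\left(2 + 4\right) + 2\right) = 4 - 2 \left(6 + 2\right) = 4 - 16 = -12$)
$J = -8$ ($J = -5 - 12 \left(\frac{1}{4} + \frac{1}{3} \cdot 0\right) = -5 - 12 \left(\frac{1}{4} + 0\right) = -5 - 3 = -8$)
$20 J I{\left(-3 \right)} = 20 \left(-8\right) \left(-3\right) = \left(-160\right) \left(-3\right) = 480$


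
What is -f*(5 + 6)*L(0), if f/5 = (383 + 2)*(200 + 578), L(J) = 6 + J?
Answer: -98844900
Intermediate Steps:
f = 1497650 (f = 5*((383 + 2)*(200 + 578)) = 5*(385*778) = 5*299530 = 1497650)
-f*(5 + 6)*L(0) = -1497650*(5 + 6)*(6 + 0) = -1497650*11*6 = -1497650*66 = -1*98844900 = -98844900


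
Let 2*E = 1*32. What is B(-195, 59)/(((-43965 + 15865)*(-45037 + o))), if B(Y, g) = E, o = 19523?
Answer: 2/89617925 ≈ 2.2317e-8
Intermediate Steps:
E = 16 (E = (1*32)/2 = (½)*32 = 16)
B(Y, g) = 16
B(-195, 59)/(((-43965 + 15865)*(-45037 + o))) = 16/(((-43965 + 15865)*(-45037 + 19523))) = 16/((-28100*(-25514))) = 16/716943400 = 16*(1/716943400) = 2/89617925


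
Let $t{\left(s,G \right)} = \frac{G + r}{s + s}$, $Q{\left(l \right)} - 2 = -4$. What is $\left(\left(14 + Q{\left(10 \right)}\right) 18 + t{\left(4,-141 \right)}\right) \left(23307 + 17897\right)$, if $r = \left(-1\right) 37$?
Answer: $7983275$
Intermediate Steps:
$r = -37$
$Q{\left(l \right)} = -2$ ($Q{\left(l \right)} = 2 - 4 = -2$)
$t{\left(s,G \right)} = \frac{-37 + G}{2 s}$ ($t{\left(s,G \right)} = \frac{G - 37}{s + s} = \frac{-37 + G}{2 s}$)
$\left(\left(14 + Q{\left(10 \right)}\right) 18 + t{\left(4,-141 \right)}\right) \left(23307 + 17897\right) = \left(\left(14 - 2\right) 18 + \frac{-37 - 141}{2 \cdot 4}\right) \left(23307 + 17897\right) = \left(12 \cdot 18 + \frac{1}{2} \cdot \frac{1}{4} \left(-178\right)\right) 41204 = \left(216 - \frac{89}{4}\right) 41204 = \frac{775}{4} \cdot 41204 = 7983275$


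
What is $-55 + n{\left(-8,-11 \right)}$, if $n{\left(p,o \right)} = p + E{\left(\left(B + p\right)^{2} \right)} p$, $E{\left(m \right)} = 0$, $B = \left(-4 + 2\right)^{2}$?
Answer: $-63$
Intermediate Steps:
$B = 4$ ($B = \left(-2\right)^{2} = 4$)
$n{\left(p,o \right)} = p$ ($n{\left(p,o \right)} = p + 0 p = p + 0 = p$)
$-55 + n{\left(-8,-11 \right)} = -55 - 8 = -63$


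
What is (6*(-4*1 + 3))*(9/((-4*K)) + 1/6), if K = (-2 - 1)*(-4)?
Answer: ⅛ ≈ 0.12500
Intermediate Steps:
K = 12 (K = -3*(-4) = 12)
(6*(-4*1 + 3))*(9/((-4*K)) + 1/6) = (6*(-4*1 + 3))*(9/((-4*12)) + 1/6) = (6*(-4 + 3))*(9/(-48) + 1*(⅙)) = (6*(-1))*(9*(-1/48) + ⅙) = -6*(-3/16 + ⅙) = -6*(-1/48) = ⅛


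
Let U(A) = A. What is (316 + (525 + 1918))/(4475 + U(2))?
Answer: 2759/4477 ≈ 0.61626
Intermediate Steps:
(316 + (525 + 1918))/(4475 + U(2)) = (316 + (525 + 1918))/(4475 + 2) = (316 + 2443)/4477 = 2759*(1/4477) = 2759/4477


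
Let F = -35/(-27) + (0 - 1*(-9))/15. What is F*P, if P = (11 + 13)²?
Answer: 16384/15 ≈ 1092.3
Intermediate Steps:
F = 256/135 (F = -35*(-1/27) + (0 + 9)*(1/15) = 35/27 + 9*(1/15) = 35/27 + ⅗ = 256/135 ≈ 1.8963)
P = 576 (P = 24² = 576)
F*P = (256/135)*576 = 16384/15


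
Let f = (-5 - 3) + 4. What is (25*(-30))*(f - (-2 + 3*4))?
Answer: 10500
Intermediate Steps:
f = -4 (f = -8 + 4 = -4)
(25*(-30))*(f - (-2 + 3*4)) = (25*(-30))*(-4 - (-2 + 3*4)) = -750*(-4 - (-2 + 12)) = -750*(-4 - 1*10) = -750*(-4 - 10) = -750*(-14) = 10500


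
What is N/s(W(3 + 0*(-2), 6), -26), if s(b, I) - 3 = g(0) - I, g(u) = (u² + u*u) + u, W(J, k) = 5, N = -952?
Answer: -952/29 ≈ -32.828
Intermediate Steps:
g(u) = u + 2*u² (g(u) = (u² + u²) + u = 2*u² + u = u + 2*u²)
s(b, I) = 3 - I (s(b, I) = 3 + (0*(1 + 2*0) - I) = 3 + (0*(1 + 0) - I) = 3 + (0*1 - I) = 3 + (0 - I) = 3 - I)
N/s(W(3 + 0*(-2), 6), -26) = -952/(3 - 1*(-26)) = -952/(3 + 26) = -952/29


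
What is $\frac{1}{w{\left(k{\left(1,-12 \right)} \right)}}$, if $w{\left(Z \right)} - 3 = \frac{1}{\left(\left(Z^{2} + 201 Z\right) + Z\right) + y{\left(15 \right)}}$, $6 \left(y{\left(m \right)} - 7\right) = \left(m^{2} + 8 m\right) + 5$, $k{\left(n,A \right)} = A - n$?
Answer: $\frac{7175}{21522} \approx 0.33338$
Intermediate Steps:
$y{\left(m \right)} = \frac{47}{6} + \frac{m^{2}}{6} + \frac{4 m}{3}$ ($y{\left(m \right)} = 7 + \frac{\left(m^{2} + 8 m\right) + 5}{6} = 7 + \frac{5 + m^{2} + 8 m}{6} = 7 + \left(\frac{5}{6} + \frac{m^{2}}{6} + \frac{4 m}{3}\right) = \frac{47}{6} + \frac{m^{2}}{6} + \frac{4 m}{3}$)
$w{\left(Z \right)} = 3 + \frac{1}{\frac{196}{3} + Z^{2} + 202 Z}$ ($w{\left(Z \right)} = 3 + \frac{1}{\left(\left(Z^{2} + 201 Z\right) + Z\right) + \left(\frac{47}{6} + \frac{15^{2}}{6} + \frac{4}{3} \cdot 15\right)} = 3 + \frac{1}{\left(Z^{2} + 202 Z\right) + \left(\frac{47}{6} + \frac{1}{6} \cdot 225 + 20\right)} = 3 + \frac{1}{\left(Z^{2} + 202 Z\right) + \left(\frac{47}{6} + \frac{75}{2} + 20\right)} = 3 + \frac{1}{\left(Z^{2} + 202 Z\right) + \frac{196}{3}} = 3 + \frac{1}{\frac{196}{3} + Z^{2} + 202 Z}$)
$\frac{1}{w{\left(k{\left(1,-12 \right)} \right)}} = \frac{1}{3 \frac{1}{196 + 3 \left(-12 - 1\right)^{2} + 606 \left(-12 - 1\right)} \left(197 + 3 \left(-12 - 1\right)^{2} + 606 \left(-12 - 1\right)\right)} = \frac{1}{3 \frac{1}{196 + 3 \left(-13\right)^{2} + 606 \left(-13\right)} \left(197 + 3 \left(-13\right)^{2} + 606 \left(-13\right)\right)} = \frac{1}{3 \frac{1}{196 + 3 \cdot 169 - 7878} \left(197 + 3 \cdot 169 - 7878\right)} = \frac{1}{3 \frac{1}{196 + 507 - 7878} \left(197 + 507 - 7878\right)} = \frac{1}{3 \frac{1}{-7175} \left(-7174\right)} = \frac{1}{3 \left(- \frac{1}{7175}\right) \left(-7174\right)} = \frac{1}{\frac{21522}{7175}} = \frac{7175}{21522}$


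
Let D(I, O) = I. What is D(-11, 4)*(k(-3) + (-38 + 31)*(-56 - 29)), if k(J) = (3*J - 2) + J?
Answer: -6391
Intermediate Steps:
k(J) = -2 + 4*J (k(J) = (-2 + 3*J) + J = -2 + 4*J)
D(-11, 4)*(k(-3) + (-38 + 31)*(-56 - 29)) = -11*((-2 + 4*(-3)) + (-38 + 31)*(-56 - 29)) = -11*((-2 - 12) - 7*(-85)) = -11*(-14 + 595) = -11*581 = -6391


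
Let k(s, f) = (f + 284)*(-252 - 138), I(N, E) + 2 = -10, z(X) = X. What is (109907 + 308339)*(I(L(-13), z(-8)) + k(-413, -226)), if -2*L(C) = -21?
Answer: -9465743472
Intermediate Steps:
L(C) = 21/2 (L(C) = -1/2*(-21) = 21/2)
I(N, E) = -12 (I(N, E) = -2 - 10 = -12)
k(s, f) = -110760 - 390*f (k(s, f) = (284 + f)*(-390) = -110760 - 390*f)
(109907 + 308339)*(I(L(-13), z(-8)) + k(-413, -226)) = (109907 + 308339)*(-12 + (-110760 - 390*(-226))) = 418246*(-12 + (-110760 + 88140)) = 418246*(-12 - 22620) = 418246*(-22632) = -9465743472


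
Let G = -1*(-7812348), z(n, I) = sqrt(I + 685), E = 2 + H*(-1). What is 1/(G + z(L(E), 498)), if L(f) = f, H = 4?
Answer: 7812348/61032781271921 - 13*sqrt(7)/61032781271921 ≈ 1.2800e-7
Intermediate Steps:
E = -2 (E = 2 + 4*(-1) = 2 - 4 = -2)
z(n, I) = sqrt(685 + I)
G = 7812348
1/(G + z(L(E), 498)) = 1/(7812348 + sqrt(685 + 498)) = 1/(7812348 + sqrt(1183)) = 1/(7812348 + 13*sqrt(7))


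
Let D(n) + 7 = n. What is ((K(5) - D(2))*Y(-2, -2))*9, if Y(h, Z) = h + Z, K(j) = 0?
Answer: -180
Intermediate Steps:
Y(h, Z) = Z + h
D(n) = -7 + n
((K(5) - D(2))*Y(-2, -2))*9 = ((0 - (-7 + 2))*(-2 - 2))*9 = ((0 - 1*(-5))*(-4))*9 = ((0 + 5)*(-4))*9 = (5*(-4))*9 = -20*9 = -180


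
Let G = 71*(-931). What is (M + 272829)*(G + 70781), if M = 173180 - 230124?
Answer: 1010341800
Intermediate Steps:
M = -56944
G = -66101
(M + 272829)*(G + 70781) = (-56944 + 272829)*(-66101 + 70781) = 215885*4680 = 1010341800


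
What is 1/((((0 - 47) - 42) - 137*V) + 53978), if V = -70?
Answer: 1/63479 ≈ 1.5753e-5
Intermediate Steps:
1/((((0 - 47) - 42) - 137*V) + 53978) = 1/((((0 - 47) - 42) - 137*(-70)) + 53978) = 1/(((-47 - 42) + 9590) + 53978) = 1/((-89 + 9590) + 53978) = 1/(9501 + 53978) = 1/63479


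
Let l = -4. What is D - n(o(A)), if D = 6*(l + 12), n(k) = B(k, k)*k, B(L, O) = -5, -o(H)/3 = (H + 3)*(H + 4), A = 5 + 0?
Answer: -1032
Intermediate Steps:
A = 5
o(H) = -3*(3 + H)*(4 + H) (o(H) = -3*(H + 3)*(H + 4) = -3*(3 + H)*(4 + H))
n(k) = -5*k
D = 48 (D = 6*(-4 + 12) = 6*8 = 48)
D - n(o(A)) = 48 - (-5)*(-36 - 21*5 - 3*5²) = 48 - (-5)*(-36 - 105 - 3*25) = 48 - (-5)*(-36 - 105 - 75) = 48 - (-5)*(-216) = 48 - 1*1080 = 48 - 1080 = -1032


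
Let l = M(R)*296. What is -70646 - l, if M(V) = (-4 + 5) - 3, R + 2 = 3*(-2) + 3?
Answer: -70054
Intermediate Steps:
R = -5 (R = -2 + (3*(-2) + 3) = -2 + (-6 + 3) = -2 - 3 = -5)
M(V) = -2 (M(V) = 1 - 3 = -2)
l = -592 (l = -2*296 = -592)
-70646 - l = -70646 - 1*(-592) = -70646 + 592 = -70054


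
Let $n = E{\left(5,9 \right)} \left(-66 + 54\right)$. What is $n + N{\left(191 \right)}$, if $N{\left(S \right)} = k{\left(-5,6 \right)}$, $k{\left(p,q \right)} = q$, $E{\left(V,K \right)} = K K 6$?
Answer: $-5826$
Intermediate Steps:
$E{\left(V,K \right)} = 6 K^{2}$ ($E{\left(V,K \right)} = K^{2} \cdot 6 = 6 K^{2}$)
$N{\left(S \right)} = 6$
$n = -5832$ ($n = 6 \cdot 9^{2} \left(-66 + 54\right) = 6 \cdot 81 \left(-12\right) = 486 \left(-12\right) = -5832$)
$n + N{\left(191 \right)} = -5832 + 6 = -5826$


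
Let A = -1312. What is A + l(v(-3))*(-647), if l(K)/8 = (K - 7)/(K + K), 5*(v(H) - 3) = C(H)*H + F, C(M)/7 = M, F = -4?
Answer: -99010/37 ≈ -2675.9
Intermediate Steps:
C(M) = 7*M
v(H) = 11/5 + 7*H²/5 (v(H) = 3 + ((7*H)*H - 4)/5 = 3 + (7*H² - 4)/5 = 3 + (-4 + 7*H²)/5 = 3 + (-⅘ + 7*H²/5) = 11/5 + 7*H²/5)
l(K) = 4*(-7 + K)/K (l(K) = 8*((K - 7)/(K + K)) = 8*((-7 + K)/((2*K))) = 8*((-7 + K)*(1/(2*K))) = 8*((-7 + K)/(2*K)) = 4*(-7 + K)/K)
A + l(v(-3))*(-647) = -1312 + (4 - 28/(11/5 + (7/5)*(-3)²))*(-647) = -1312 + (4 - 28/(11/5 + (7/5)*9))*(-647) = -1312 + (4 - 28/(11/5 + 63/5))*(-647) = -1312 + (4 - 28/74/5)*(-647) = -1312 + (4 - 28*5/74)*(-647) = -1312 + (4 - 70/37)*(-647) = -1312 + (78/37)*(-647) = -1312 - 50466/37 = -99010/37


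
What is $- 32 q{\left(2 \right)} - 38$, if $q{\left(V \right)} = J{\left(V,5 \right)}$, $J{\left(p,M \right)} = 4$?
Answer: $-166$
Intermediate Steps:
$q{\left(V \right)} = 4$
$- 32 q{\left(2 \right)} - 38 = \left(-32\right) 4 - 38 = -128 - 38 = -166$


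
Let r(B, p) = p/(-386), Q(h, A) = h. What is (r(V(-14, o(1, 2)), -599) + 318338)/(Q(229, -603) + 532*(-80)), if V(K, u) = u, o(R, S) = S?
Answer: -122879067/16339766 ≈ -7.5202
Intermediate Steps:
r(B, p) = -p/386
(r(V(-14, o(1, 2)), -599) + 318338)/(Q(229, -603) + 532*(-80)) = (-1/386*(-599) + 318338)/(229 + 532*(-80)) = (599/386 + 318338)/(229 - 42560) = (122879067/386)/(-42331) = (122879067/386)*(-1/42331) = -122879067/16339766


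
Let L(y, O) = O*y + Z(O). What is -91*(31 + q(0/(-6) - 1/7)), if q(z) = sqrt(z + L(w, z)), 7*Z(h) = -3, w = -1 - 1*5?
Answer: -2821 - 13*sqrt(14) ≈ -2869.6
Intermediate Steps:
w = -6 (w = -1 - 5 = -6)
Z(h) = -3/7 (Z(h) = (1/7)*(-3) = -3/7)
L(y, O) = -3/7 + O*y (L(y, O) = O*y - 3/7 = -3/7 + O*y)
q(z) = sqrt(-3/7 - 5*z) (q(z) = sqrt(z + (-3/7 + z*(-6))) = sqrt(z + (-3/7 - 6*z)) = sqrt(-3/7 - 5*z))
-91*(31 + q(0/(-6) - 1/7)) = -91*(31 + sqrt(-21 - 245*(0/(-6) - 1/7))/7) = -91*(31 + sqrt(-21 - 245*(0*(-1/6) - 1*1/7))/7) = -91*(31 + sqrt(-21 - 245*(0 - 1/7))/7) = -91*(31 + sqrt(-21 - 245*(-1/7))/7) = -91*(31 + sqrt(-21 + 35)/7) = -91*(31 + sqrt(14)/7) = -2821 - 13*sqrt(14)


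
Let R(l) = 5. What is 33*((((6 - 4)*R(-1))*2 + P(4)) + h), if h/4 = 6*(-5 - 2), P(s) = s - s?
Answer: -4884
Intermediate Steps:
P(s) = 0
h = -168 (h = 4*(6*(-5 - 2)) = 4*(6*(-7)) = 4*(-42) = -168)
33*((((6 - 4)*R(-1))*2 + P(4)) + h) = 33*((((6 - 4)*5)*2 + 0) - 168) = 33*(((2*5)*2 + 0) - 168) = 33*((10*2 + 0) - 168) = 33*((20 + 0) - 168) = 33*(20 - 168) = 33*(-148) = -4884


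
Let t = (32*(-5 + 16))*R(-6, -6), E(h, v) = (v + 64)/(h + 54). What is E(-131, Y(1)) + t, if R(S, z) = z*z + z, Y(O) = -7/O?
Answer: 813063/77 ≈ 10559.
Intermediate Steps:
R(S, z) = z + z**2 (R(S, z) = z**2 + z = z + z**2)
E(h, v) = (64 + v)/(54 + h)
t = 10560 (t = (32*(-5 + 16))*(-6*(1 - 6)) = (32*11)*(-6*(-5)) = 352*30 = 10560)
E(-131, Y(1)) + t = (64 - 7/1)/(54 - 131) + 10560 = (64 - 7*1)/(-77) + 10560 = -(64 - 7)/77 + 10560 = -1/77*57 + 10560 = -57/77 + 10560 = 813063/77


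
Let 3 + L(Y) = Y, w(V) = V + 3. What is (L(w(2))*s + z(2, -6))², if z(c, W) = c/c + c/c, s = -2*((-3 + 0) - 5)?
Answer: 1156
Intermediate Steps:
w(V) = 3 + V
L(Y) = -3 + Y
s = 16 (s = -2*(-3 - 5) = -2*(-8) = 16)
z(c, W) = 2 (z(c, W) = 1 + 1 = 2)
(L(w(2))*s + z(2, -6))² = ((-3 + (3 + 2))*16 + 2)² = ((-3 + 5)*16 + 2)² = (2*16 + 2)² = (32 + 2)² = 34² = 1156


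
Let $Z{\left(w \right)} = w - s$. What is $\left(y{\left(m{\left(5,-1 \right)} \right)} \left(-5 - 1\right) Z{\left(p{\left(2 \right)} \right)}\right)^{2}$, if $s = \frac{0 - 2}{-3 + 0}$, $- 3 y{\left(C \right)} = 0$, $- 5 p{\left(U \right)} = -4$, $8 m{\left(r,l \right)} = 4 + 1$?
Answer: $0$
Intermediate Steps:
$m{\left(r,l \right)} = \frac{5}{8}$ ($m{\left(r,l \right)} = \frac{4 + 1}{8} = \frac{1}{8} \cdot 5 = \frac{5}{8}$)
$p{\left(U \right)} = \frac{4}{5}$ ($p{\left(U \right)} = \left(- \frac{1}{5}\right) \left(-4\right) = \frac{4}{5}$)
$y{\left(C \right)} = 0$ ($y{\left(C \right)} = \left(- \frac{1}{3}\right) 0 = 0$)
$s = \frac{2}{3}$ ($s = - \frac{2}{-3} = \left(-2\right) \left(- \frac{1}{3}\right) = \frac{2}{3} \approx 0.66667$)
$Z{\left(w \right)} = - \frac{2}{3} + w$ ($Z{\left(w \right)} = w - \frac{2}{3} = - \frac{2}{3} + w$)
$\left(y{\left(m{\left(5,-1 \right)} \right)} \left(-5 - 1\right) Z{\left(p{\left(2 \right)} \right)}\right)^{2} = \left(0 \left(-5 - 1\right) \left(- \frac{2}{3} + \frac{4}{5}\right)\right)^{2} = \left(0 \left(-6\right) \frac{2}{15}\right)^{2} = \left(0 \cdot \frac{2}{15}\right)^{2} = 0^{2} = 0$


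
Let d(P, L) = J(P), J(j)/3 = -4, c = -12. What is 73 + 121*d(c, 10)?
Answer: -1379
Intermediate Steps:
J(j) = -12 (J(j) = 3*(-4) = -12)
d(P, L) = -12
73 + 121*d(c, 10) = 73 + 121*(-12) = 73 - 1452 = -1379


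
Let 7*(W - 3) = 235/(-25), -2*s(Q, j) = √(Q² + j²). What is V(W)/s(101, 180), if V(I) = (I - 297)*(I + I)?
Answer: 82696*√42601/1799525 ≈ 9.4850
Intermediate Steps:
s(Q, j) = -√(Q² + j²)/2
W = 58/35 (W = 3 + (235/(-25))/7 = 3 + (235*(-1/25))/7 = 3 + (⅐)*(-47/5) = 3 - 47/35 = 58/35 ≈ 1.6571)
V(I) = 2*I*(-297 + I) (V(I) = (-297 + I)*(2*I) = 2*I*(-297 + I))
V(W)/s(101, 180) = (2*(58/35)*(-297 + 58/35))/((-√(101² + 180²)/2)) = (2*(58/35)*(-10337/35))/((-√(10201 + 32400)/2)) = -1199092*(-2*√42601/42601)/1225 = -(-82696)*√42601/1799525 = 82696*√42601/1799525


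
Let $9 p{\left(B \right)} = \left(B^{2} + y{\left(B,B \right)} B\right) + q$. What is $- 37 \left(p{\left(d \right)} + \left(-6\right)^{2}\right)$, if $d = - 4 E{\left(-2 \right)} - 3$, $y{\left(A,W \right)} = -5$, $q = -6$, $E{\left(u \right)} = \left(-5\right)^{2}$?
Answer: $- \frac{141118}{3} \approx -47039.0$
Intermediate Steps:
$E{\left(u \right)} = 25$
$d = -103$ ($d = \left(-4\right) 25 - 3 = -100 - 3 = -103$)
$p{\left(B \right)} = - \frac{2}{3} - \frac{5 B}{9} + \frac{B^{2}}{9}$ ($p{\left(B \right)} = \frac{\left(B^{2} - 5 B\right) - 6}{9} = \frac{-6 + B^{2} - 5 B}{9} = - \frac{2}{3} - \frac{5 B}{9} + \frac{B^{2}}{9}$)
$- 37 \left(p{\left(d \right)} + \left(-6\right)^{2}\right) = - 37 \left(\left(- \frac{2}{3} - - \frac{515}{9} + \frac{\left(-103\right)^{2}}{9}\right) + \left(-6\right)^{2}\right) = - 37 \left(\left(- \frac{2}{3} + \frac{515}{9} + \frac{1}{9} \cdot 10609\right) + 36\right) = - 37 \left(\left(- \frac{2}{3} + \frac{515}{9} + \frac{10609}{9}\right) + 36\right) = - 37 \left(\frac{3706}{3} + 36\right) = \left(-37\right) \frac{3814}{3} = - \frac{141118}{3}$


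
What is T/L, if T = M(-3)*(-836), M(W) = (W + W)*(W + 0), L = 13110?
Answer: -132/115 ≈ -1.1478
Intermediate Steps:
M(W) = 2*W² (M(W) = (2*W)*W = 2*W²)
T = -15048 (T = (2*(-3)²)*(-836) = (2*9)*(-836) = 18*(-836) = -15048)
T/L = -15048/13110 = -15048*1/13110 = -132/115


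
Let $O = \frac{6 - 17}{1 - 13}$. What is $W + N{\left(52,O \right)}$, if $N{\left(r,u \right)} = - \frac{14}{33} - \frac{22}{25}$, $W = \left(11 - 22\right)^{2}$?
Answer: $\frac{98749}{825} \approx 119.7$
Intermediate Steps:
$O = \frac{11}{12}$ ($O = - \frac{11}{-12} = \left(-11\right) \left(- \frac{1}{12}\right) = \frac{11}{12} \approx 0.91667$)
$W = 121$ ($W = \left(-11\right)^{2} = 121$)
$N{\left(r,u \right)} = - \frac{1076}{825}$ ($N{\left(r,u \right)} = \left(-14\right) \frac{1}{33} - \frac{22}{25} = - \frac{14}{33} - \frac{22}{25} = - \frac{1076}{825}$)
$W + N{\left(52,O \right)} = 121 - \frac{1076}{825} = \frac{98749}{825}$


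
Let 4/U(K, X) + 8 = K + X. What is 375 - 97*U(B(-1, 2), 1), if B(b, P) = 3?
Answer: 472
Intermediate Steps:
U(K, X) = 4/(-8 + K + X) (U(K, X) = 4/(-8 + (K + X)) = 4/(-8 + K + X))
375 - 97*U(B(-1, 2), 1) = 375 - 388/(-8 + 3 + 1) = 375 - 388/(-4) = 375 - 388*(-1)/4 = 375 - 97*(-1) = 375 + 97 = 472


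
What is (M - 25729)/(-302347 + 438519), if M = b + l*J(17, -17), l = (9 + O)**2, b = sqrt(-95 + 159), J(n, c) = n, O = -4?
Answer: -6324/34043 ≈ -0.18577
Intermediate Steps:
b = 8 (b = sqrt(64) = 8)
l = 25 (l = (9 - 4)**2 = 5**2 = 25)
M = 433 (M = 8 + 25*17 = 8 + 425 = 433)
(M - 25729)/(-302347 + 438519) = (433 - 25729)/(-302347 + 438519) = -25296/136172 = -25296*1/136172 = -6324/34043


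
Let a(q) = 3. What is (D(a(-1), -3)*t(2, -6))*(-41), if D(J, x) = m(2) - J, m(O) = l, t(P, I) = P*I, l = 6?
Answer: 1476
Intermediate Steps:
t(P, I) = I*P
m(O) = 6
D(J, x) = 6 - J
(D(a(-1), -3)*t(2, -6))*(-41) = ((6 - 1*3)*(-6*2))*(-41) = ((6 - 3)*(-12))*(-41) = (3*(-12))*(-41) = -36*(-41) = 1476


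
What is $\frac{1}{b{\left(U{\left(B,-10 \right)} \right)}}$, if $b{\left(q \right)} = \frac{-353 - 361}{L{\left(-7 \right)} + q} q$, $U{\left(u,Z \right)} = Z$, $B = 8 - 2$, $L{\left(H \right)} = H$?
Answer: $- \frac{1}{420} \approx -0.002381$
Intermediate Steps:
$B = 6$ ($B = 8 - 2 = 6$)
$b{\left(q \right)} = - \frac{714 q}{-7 + q}$ ($b{\left(q \right)} = \frac{-353 - 361}{-7 + q} q = - \frac{714}{-7 + q} q = - \frac{714 q}{-7 + q}$)
$\frac{1}{b{\left(U{\left(B,-10 \right)} \right)}} = \frac{1}{\left(-714\right) \left(-10\right) \frac{1}{-7 - 10}} = \frac{1}{\left(-714\right) \left(-10\right) \frac{1}{-17}} = \frac{1}{\left(-714\right) \left(-10\right) \left(- \frac{1}{17}\right)} = \frac{1}{-420} = - \frac{1}{420}$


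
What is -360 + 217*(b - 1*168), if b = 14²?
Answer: 5716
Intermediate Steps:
b = 196
-360 + 217*(b - 1*168) = -360 + 217*(196 - 1*168) = -360 + 217*(196 - 168) = -360 + 217*28 = -360 + 6076 = 5716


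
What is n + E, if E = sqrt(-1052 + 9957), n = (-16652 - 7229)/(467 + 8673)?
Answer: -23881/9140 + sqrt(8905) ≈ 91.754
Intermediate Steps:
n = -23881/9140 ≈ -2.6128
E = sqrt(8905) ≈ 94.366
n + E = -23881/9140 + sqrt(8905)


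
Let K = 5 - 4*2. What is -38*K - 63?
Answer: 51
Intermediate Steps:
K = -3 (K = 5 - 8 = -3)
-38*K - 63 = -38*(-3) - 63 = 114 - 63 = 51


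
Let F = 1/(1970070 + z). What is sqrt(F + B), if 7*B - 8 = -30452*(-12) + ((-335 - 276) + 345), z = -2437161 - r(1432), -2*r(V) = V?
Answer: sqrt(453860941492595)/93275 ≈ 228.40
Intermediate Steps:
r(V) = -V/2
z = -2436445 (z = -2437161 - (-1)*1432/2 = -2437161 - 1*(-716) = -2437161 + 716 = -2436445)
B = 365166/7 (B = 8/7 + (-30452*(-12) + ((-335 - 276) + 345))/7 = 8/7 + (-662*(-552) + (-611 + 345))/7 = 8/7 + (365424 - 266)/7 = 8/7 + (1/7)*365158 = 8/7 + 365158/7 = 365166/7 ≈ 52167.)
F = -1/466375 (F = 1/(1970070 - 2436445) = 1/(-466375) = -1/466375 ≈ -2.1442e-6)
sqrt(F + B) = sqrt(-1/466375 + 365166/7) = sqrt(24329184749/466375) = sqrt(453860941492595)/93275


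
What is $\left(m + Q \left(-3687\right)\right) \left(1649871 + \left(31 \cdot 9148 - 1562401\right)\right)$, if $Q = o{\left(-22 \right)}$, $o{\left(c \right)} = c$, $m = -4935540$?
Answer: $-1801273602708$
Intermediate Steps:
$Q = -22$
$\left(m + Q \left(-3687\right)\right) \left(1649871 + \left(31 \cdot 9148 - 1562401\right)\right) = \left(-4935540 - -81114\right) \left(1649871 + \left(31 \cdot 9148 - 1562401\right)\right) = \left(-4935540 + 81114\right) \left(1649871 + \left(283588 - 1562401\right)\right) = - 4854426 \left(1649871 - 1278813\right) = \left(-4854426\right) 371058 = -1801273602708$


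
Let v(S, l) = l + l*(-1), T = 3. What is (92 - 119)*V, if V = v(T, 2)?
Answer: 0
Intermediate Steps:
v(S, l) = 0 (v(S, l) = l - l = 0)
V = 0
(92 - 119)*V = (92 - 119)*0 = -27*0 = 0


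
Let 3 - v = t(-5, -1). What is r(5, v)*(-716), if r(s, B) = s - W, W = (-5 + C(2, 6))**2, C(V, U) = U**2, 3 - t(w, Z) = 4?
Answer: 684496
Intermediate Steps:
t(w, Z) = -1 (t(w, Z) = 3 - 1*4 = 3 - 4 = -1)
W = 961 (W = (-5 + 6**2)**2 = (-5 + 36)**2 = 31**2 = 961)
v = 4 (v = 3 - 1*(-1) = 3 + 1 = 4)
r(s, B) = -961 + s (r(s, B) = s - 1*961 = s - 961 = -961 + s)
r(5, v)*(-716) = (-961 + 5)*(-716) = -956*(-716) = 684496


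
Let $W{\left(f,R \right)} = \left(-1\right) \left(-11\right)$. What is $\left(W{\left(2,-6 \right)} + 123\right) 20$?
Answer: $2680$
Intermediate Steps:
$W{\left(f,R \right)} = 11$
$\left(W{\left(2,-6 \right)} + 123\right) 20 = \left(11 + 123\right) 20 = 134 \cdot 20 = 2680$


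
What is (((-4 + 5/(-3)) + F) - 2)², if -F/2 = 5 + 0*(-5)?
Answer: 2809/9 ≈ 312.11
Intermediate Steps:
F = -10 (F = -2*(5 + 0*(-5)) = -2*(5 + 0) = -2*5 = -10)
(((-4 + 5/(-3)) + F) - 2)² = (((-4 + 5/(-3)) - 10) - 2)² = (((-4 + 5*(-⅓)) - 10) - 2)² = (((-4 - 5/3) - 10) - 2)² = ((-17/3 - 10) - 2)² = (-47/3 - 2)² = (-53/3)² = 2809/9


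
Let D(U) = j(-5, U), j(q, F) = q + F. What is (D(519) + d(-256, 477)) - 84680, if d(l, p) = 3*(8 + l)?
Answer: -84910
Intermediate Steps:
d(l, p) = 24 + 3*l
j(q, F) = F + q
D(U) = -5 + U (D(U) = U - 5 = -5 + U)
(D(519) + d(-256, 477)) - 84680 = ((-5 + 519) + (24 + 3*(-256))) - 84680 = (514 + (24 - 768)) - 84680 = (514 - 744) - 84680 = -230 - 84680 = -84910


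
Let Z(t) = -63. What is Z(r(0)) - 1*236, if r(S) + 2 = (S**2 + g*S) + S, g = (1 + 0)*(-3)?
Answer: -299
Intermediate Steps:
g = -3 (g = 1*(-3) = -3)
r(S) = -2 + S**2 - 2*S (r(S) = -2 + ((S**2 - 3*S) + S) = -2 + (S**2 - 2*S) = -2 + S**2 - 2*S)
Z(r(0)) - 1*236 = -63 - 1*236 = -63 - 236 = -299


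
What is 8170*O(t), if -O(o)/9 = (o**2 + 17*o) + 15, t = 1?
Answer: -2426490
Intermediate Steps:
O(o) = -135 - 153*o - 9*o**2 (O(o) = -9*((o**2 + 17*o) + 15) = -9*(15 + o**2 + 17*o) = -135 - 153*o - 9*o**2)
8170*O(t) = 8170*(-135 - 153*1 - 9*1**2) = 8170*(-135 - 153 - 9*1) = 8170*(-135 - 153 - 9) = 8170*(-297) = -2426490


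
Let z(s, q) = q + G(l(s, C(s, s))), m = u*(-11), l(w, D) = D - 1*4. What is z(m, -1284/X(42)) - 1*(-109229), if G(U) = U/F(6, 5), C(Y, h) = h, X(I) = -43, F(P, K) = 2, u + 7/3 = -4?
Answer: 28197257/258 ≈ 1.0929e+5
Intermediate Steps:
u = -19/3 (u = -7/3 - 4 = -19/3 ≈ -6.3333)
l(w, D) = -4 + D (l(w, D) = D - 4 = -4 + D)
m = 209/3 (m = -19/3*(-11) = 209/3 ≈ 69.667)
G(U) = U/2
z(s, q) = -2 + q + s/2 (z(s, q) = q + (-4 + s)/2 = q + (-2 + s/2) = -2 + q + s/2)
z(m, -1284/X(42)) - 1*(-109229) = (-2 - 1284/(-43) + (½)*(209/3)) - 1*(-109229) = (-2 - 1284*(-1/43) + 209/6) + 109229 = (-2 + 1284/43 + 209/6) + 109229 = 16175/258 + 109229 = 28197257/258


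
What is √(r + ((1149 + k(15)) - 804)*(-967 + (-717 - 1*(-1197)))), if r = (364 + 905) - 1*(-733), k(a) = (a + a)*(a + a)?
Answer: I*√604313 ≈ 777.38*I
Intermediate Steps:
k(a) = 4*a² (k(a) = (2*a)*(2*a) = 4*a²)
r = 2002 (r = 1269 + 733 = 2002)
√(r + ((1149 + k(15)) - 804)*(-967 + (-717 - 1*(-1197)))) = √(2002 + ((1149 + 4*15²) - 804)*(-967 + (-717 - 1*(-1197)))) = √(2002 + ((1149 + 4*225) - 804)*(-967 + (-717 + 1197))) = √(2002 + ((1149 + 900) - 804)*(-967 + 480)) = √(2002 + (2049 - 804)*(-487)) = √(2002 + 1245*(-487)) = √(2002 - 606315) = √(-604313) = I*√604313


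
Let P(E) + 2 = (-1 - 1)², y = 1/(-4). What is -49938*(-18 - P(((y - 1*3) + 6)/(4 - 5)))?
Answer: 998760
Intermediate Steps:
y = -¼ ≈ -0.25000
P(E) = 2 (P(E) = -2 + (-1 - 1)² = -2 + (-2)² = -2 + 4 = 2)
-49938*(-18 - P(((y - 1*3) + 6)/(4 - 5))) = -49938*(-18 - 1*2) = -49938*(-18 - 2) = -49938*(-20) = 998760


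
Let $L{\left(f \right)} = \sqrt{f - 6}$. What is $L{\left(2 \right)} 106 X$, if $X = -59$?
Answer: $- 12508 i \approx - 12508.0 i$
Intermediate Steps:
$L{\left(f \right)} = \sqrt{-6 + f}$
$L{\left(2 \right)} 106 X = \sqrt{-6 + 2} \cdot 106 \left(-59\right) = \sqrt{-4} \cdot 106 \left(-59\right) = 2 i 106 \left(-59\right) = 212 i \left(-59\right) = - 12508 i$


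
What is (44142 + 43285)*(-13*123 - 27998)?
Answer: -2587576919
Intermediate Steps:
(44142 + 43285)*(-13*123 - 27998) = 87427*(-1599 - 27998) = 87427*(-29597) = -2587576919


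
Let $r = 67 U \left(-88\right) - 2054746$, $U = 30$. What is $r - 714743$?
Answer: $-2946369$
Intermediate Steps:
$r = -2231626$ ($r = 67 \cdot 30 \left(-88\right) - 2054746 = 2010 \left(-88\right) - 2054746 = -176880 - 2054746 = -2231626$)
$r - 714743 = -2231626 - 714743 = -2946369$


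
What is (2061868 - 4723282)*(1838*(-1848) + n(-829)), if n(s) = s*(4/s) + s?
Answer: 9042018332886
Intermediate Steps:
n(s) = 4 + s
(2061868 - 4723282)*(1838*(-1848) + n(-829)) = (2061868 - 4723282)*(1838*(-1848) + (4 - 829)) = -2661414*(-3396624 - 825) = -2661414*(-3397449) = 9042018332886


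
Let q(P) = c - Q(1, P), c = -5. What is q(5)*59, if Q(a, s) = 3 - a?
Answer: -413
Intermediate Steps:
q(P) = -7 (q(P) = -5 - (3 - 1*1) = -5 - (3 - 1) = -5 - 1*2 = -5 - 2 = -7)
q(5)*59 = -7*59 = -413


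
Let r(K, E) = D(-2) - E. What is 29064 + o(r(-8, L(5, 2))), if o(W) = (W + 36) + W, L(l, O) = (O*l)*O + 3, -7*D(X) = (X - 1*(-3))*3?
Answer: 203372/7 ≈ 29053.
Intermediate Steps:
D(X) = -9/7 - 3*X/7 (D(X) = -(X - 1*(-3))*3/7 = -(X + 3)*3/7 = -(3 + X)*3/7 = -(9 + 3*X)/7 = -9/7 - 3*X/7)
L(l, O) = 3 + l*O**2 (L(l, O) = l*O**2 + 3 = 3 + l*O**2)
r(K, E) = -3/7 - E (r(K, E) = (-9/7 - 3/7*(-2)) - E = (-9/7 + 6/7) - E = -3/7 - E)
o(W) = 36 + 2*W (o(W) = (36 + W) + W = 36 + 2*W)
29064 + o(r(-8, L(5, 2))) = 29064 + (36 + 2*(-3/7 - (3 + 5*2**2))) = 29064 + (36 + 2*(-3/7 - (3 + 5*4))) = 29064 + (36 + 2*(-3/7 - (3 + 20))) = 29064 + (36 + 2*(-3/7 - 1*23)) = 29064 + (36 + 2*(-3/7 - 23)) = 29064 + (36 + 2*(-164/7)) = 29064 + (36 - 328/7) = 29064 - 76/7 = 203372/7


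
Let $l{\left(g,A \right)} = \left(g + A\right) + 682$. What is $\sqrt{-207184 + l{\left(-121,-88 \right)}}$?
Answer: $i \sqrt{206711} \approx 454.65 i$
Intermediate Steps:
$l{\left(g,A \right)} = 682 + A + g$ ($l{\left(g,A \right)} = \left(A + g\right) + 682 = 682 + A + g$)
$\sqrt{-207184 + l{\left(-121,-88 \right)}} = \sqrt{-207184 - -473} = \sqrt{-207184 + 473} = \sqrt{-206711} = i \sqrt{206711}$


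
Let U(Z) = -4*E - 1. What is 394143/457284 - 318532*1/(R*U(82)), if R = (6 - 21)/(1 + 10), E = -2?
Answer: 534098947661/16004940 ≈ 33371.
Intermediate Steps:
U(Z) = 7 (U(Z) = -4*(-2) - 1 = 8 - 1 = 7)
R = -15/11 ≈ -1.3636
394143/457284 - 318532*1/(R*U(82)) = 394143/457284 - 318532/(7*(-15/11)) = 394143*(1/457284) - 318532/(-105/11) = 131381/152428 - 318532*(-11/105) = 131381/152428 + 3503852/105 = 534098947661/16004940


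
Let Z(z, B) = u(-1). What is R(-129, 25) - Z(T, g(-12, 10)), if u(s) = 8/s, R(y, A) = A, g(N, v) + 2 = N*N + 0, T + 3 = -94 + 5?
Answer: 33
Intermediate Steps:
T = -92 (T = -3 + (-94 + 5) = -3 - 89 = -92)
g(N, v) = -2 + N**2 (g(N, v) = -2 + (N*N + 0) = -2 + (N**2 + 0) = -2 + N**2)
Z(z, B) = -8 (Z(z, B) = 8/(-1) = 8*(-1) = -8)
R(-129, 25) - Z(T, g(-12, 10)) = 25 - 1*(-8) = 25 + 8 = 33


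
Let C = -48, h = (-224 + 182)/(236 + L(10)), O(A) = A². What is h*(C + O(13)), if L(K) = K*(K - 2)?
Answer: -2541/158 ≈ -16.082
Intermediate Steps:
L(K) = K*(-2 + K)
h = -21/158 (h = (-224 + 182)/(236 + 10*(-2 + 10)) = -42/(236 + 10*8) = -42/(236 + 80) = -42/316 = -42*1/316 = -21/158 ≈ -0.13291)
h*(C + O(13)) = -21*(-48 + 13²)/158 = -21*(-48 + 169)/158 = -21/158*121 = -2541/158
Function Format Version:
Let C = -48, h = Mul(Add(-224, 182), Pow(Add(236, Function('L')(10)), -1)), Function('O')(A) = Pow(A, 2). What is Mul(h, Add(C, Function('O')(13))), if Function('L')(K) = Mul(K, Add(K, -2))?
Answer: Rational(-2541, 158) ≈ -16.082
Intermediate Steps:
Function('L')(K) = Mul(K, Add(-2, K))
h = Rational(-21, 158) (h = Mul(Add(-224, 182), Pow(Add(236, Mul(10, Add(-2, 10))), -1)) = Mul(-42, Pow(Add(236, Mul(10, 8)), -1)) = Mul(-42, Pow(Add(236, 80), -1)) = Mul(-42, Pow(316, -1)) = Mul(-42, Rational(1, 316)) = Rational(-21, 158) ≈ -0.13291)
Mul(h, Add(C, Function('O')(13))) = Mul(Rational(-21, 158), Add(-48, Pow(13, 2))) = Mul(Rational(-21, 158), Add(-48, 169)) = Mul(Rational(-21, 158), 121) = Rational(-2541, 158)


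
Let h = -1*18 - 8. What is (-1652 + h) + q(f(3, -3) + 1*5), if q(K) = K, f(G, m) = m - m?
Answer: -1673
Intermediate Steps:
f(G, m) = 0
h = -26 (h = -18 - 8 = -26)
(-1652 + h) + q(f(3, -3) + 1*5) = (-1652 - 26) + (0 + 1*5) = -1678 + (0 + 5) = -1678 + 5 = -1673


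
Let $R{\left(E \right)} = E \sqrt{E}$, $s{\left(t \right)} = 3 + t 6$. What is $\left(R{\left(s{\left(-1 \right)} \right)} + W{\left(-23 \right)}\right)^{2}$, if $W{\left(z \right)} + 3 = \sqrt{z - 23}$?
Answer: $\left(3 - i \sqrt{46} + 3 i \sqrt{3}\right)^{2} \approx 6.484 - 9.5171 i$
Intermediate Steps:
$s{\left(t \right)} = 3 + 6 t$
$W{\left(z \right)} = -3 + \sqrt{-23 + z}$ ($W{\left(z \right)} = -3 + \sqrt{z - 23} = -3 + \sqrt{-23 + z}$)
$R{\left(E \right)} = E^{\frac{3}{2}}$
$\left(R{\left(s{\left(-1 \right)} \right)} + W{\left(-23 \right)}\right)^{2} = \left(\left(3 + 6 \left(-1\right)\right)^{\frac{3}{2}} - \left(3 - \sqrt{-23 - 23}\right)\right)^{2} = \left(\left(3 - 6\right)^{\frac{3}{2}} - \left(3 - \sqrt{-46}\right)\right)^{2} = \left(\left(-3\right)^{\frac{3}{2}} - \left(3 - i \sqrt{46}\right)\right)^{2} = \left(- 3 i \sqrt{3} - \left(3 - i \sqrt{46}\right)\right)^{2} = \left(-3 + i \sqrt{46} - 3 i \sqrt{3}\right)^{2}$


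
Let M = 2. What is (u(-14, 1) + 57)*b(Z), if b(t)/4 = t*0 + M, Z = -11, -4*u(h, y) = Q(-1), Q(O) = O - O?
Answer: 456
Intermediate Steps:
Q(O) = 0
u(h, y) = 0 (u(h, y) = -¼*0 = 0)
b(t) = 8 (b(t) = 4*(t*0 + 2) = 4*(0 + 2) = 4*2 = 8)
(u(-14, 1) + 57)*b(Z) = (0 + 57)*8 = 57*8 = 456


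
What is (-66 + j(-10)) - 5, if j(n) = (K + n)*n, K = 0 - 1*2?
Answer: 49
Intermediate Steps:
K = -2 (K = 0 - 2 = -2)
j(n) = n*(-2 + n) (j(n) = (-2 + n)*n = n*(-2 + n))
(-66 + j(-10)) - 5 = (-66 - 10*(-2 - 10)) - 5 = (-66 - 10*(-12)) - 5 = (-66 + 120) - 5 = 54 - 5 = 49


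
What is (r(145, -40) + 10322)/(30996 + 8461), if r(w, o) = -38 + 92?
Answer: 10376/39457 ≈ 0.26297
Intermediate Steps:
r(w, o) = 54
(r(145, -40) + 10322)/(30996 + 8461) = (54 + 10322)/(30996 + 8461) = 10376/39457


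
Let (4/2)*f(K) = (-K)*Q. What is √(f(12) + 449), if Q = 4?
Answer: 5*√17 ≈ 20.616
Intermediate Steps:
f(K) = -2*K (f(K) = (-K*4)/2 = (-4*K)/2 = -2*K)
√(f(12) + 449) = √(-2*12 + 449) = √(-24 + 449) = √425 = 5*√17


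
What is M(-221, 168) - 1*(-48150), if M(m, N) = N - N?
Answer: 48150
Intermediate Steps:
M(m, N) = 0
M(-221, 168) - 1*(-48150) = 0 - 1*(-48150) = 0 + 48150 = 48150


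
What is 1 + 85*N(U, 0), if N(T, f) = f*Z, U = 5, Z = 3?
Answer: 1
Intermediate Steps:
N(T, f) = 3*f (N(T, f) = f*3 = 3*f)
1 + 85*N(U, 0) = 1 + 85*(3*0) = 1 + 85*0 = 1 + 0 = 1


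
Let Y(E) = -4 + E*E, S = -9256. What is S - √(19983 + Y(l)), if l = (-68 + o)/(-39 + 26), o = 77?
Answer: -9256 - 2*√844133/13 ≈ -9397.3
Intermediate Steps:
l = -9/13 (l = (-68 + 77)/(-39 + 26) = 9/(-13) = 9*(-1/13) = -9/13 ≈ -0.69231)
Y(E) = -4 + E²
S - √(19983 + Y(l)) = -9256 - √(19983 + (-4 + (-9/13)²)) = -9256 - √(19983 + (-4 + 81/169)) = -9256 - √(19983 - 595/169) = -9256 - √(3376532/169) = -9256 - 2*√844133/13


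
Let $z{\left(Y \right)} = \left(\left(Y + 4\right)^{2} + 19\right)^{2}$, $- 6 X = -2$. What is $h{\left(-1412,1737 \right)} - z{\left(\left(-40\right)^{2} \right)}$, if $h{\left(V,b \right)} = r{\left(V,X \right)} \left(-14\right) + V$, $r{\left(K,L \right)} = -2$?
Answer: $-6619479938609$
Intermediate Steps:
$X = \frac{1}{3}$ ($X = \left(- \frac{1}{6}\right) \left(-2\right) = \frac{1}{3} \approx 0.33333$)
$h{\left(V,b \right)} = 28 + V$ ($h{\left(V,b \right)} = \left(-2\right) \left(-14\right) + V = 28 + V$)
$z{\left(Y \right)} = \left(19 + \left(4 + Y\right)^{2}\right)^{2}$ ($z{\left(Y \right)} = \left(\left(4 + Y\right)^{2} + 19\right)^{2} = \left(19 + \left(4 + Y\right)^{2}\right)^{2}$)
$h{\left(-1412,1737 \right)} - z{\left(\left(-40\right)^{2} \right)} = \left(28 - 1412\right) - \left(19 + \left(4 + \left(-40\right)^{2}\right)^{2}\right)^{2} = -1384 - \left(19 + \left(4 + 1600\right)^{2}\right)^{2} = -1384 - \left(19 + 1604^{2}\right)^{2} = -1384 - \left(19 + 2572816\right)^{2} = -1384 - 2572835^{2} = -1384 - 6619479937225 = -6619479938609$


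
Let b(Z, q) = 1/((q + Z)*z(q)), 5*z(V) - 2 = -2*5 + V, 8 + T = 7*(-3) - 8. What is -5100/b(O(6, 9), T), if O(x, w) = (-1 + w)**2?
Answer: 1239300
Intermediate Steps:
T = -37 (T = -8 + (7*(-3) - 8) = -8 + (-21 - 8) = -8 - 29 = -37)
z(V) = -8/5 + V/5 (z(V) = 2/5 + (-2*5 + V)/5 = 2/5 + (-10 + V)/5 = 2/5 + (-2 + V/5) = -8/5 + V/5)
b(Z, q) = 1/((-8/5 + q/5)*(Z + q)) (b(Z, q) = 1/((q + Z)*(-8/5 + q/5)) = 1/((Z + q)*(-8/5 + q/5)) = 1/((-8/5 + q/5)*(Z + q)))
-5100/b(O(6, 9), T) = -5100*(-8 - 37)*((-1 + 9)**2 - 37)/5 = -5100/(5/(-45*(8**2 - 37))) = -5100/(5*(-1/45)/(64 - 37)) = -5100/(5*(-1/45)/27) = -5100/(5*(-1/45)*(1/27)) = -5100/(-1/243) = -5100*(-243) = 1239300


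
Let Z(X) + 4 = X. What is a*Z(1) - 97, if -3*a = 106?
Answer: 9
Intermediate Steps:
a = -106/3 (a = -1/3*106 = -106/3 ≈ -35.333)
Z(X) = -4 + X
a*Z(1) - 97 = -106*(-4 + 1)/3 - 97 = -106/3*(-3) - 97 = 106 - 97 = 9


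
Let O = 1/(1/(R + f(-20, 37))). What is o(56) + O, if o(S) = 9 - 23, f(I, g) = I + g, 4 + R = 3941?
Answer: 3940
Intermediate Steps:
R = 3937 (R = -4 + 3941 = 3937)
o(S) = -14
O = 3954 (O = 1/(1/(3937 + (-20 + 37))) = 1/(1/(3937 + 17)) = 1/(1/3954) = 3954)
o(56) + O = -14 + 3954 = 3940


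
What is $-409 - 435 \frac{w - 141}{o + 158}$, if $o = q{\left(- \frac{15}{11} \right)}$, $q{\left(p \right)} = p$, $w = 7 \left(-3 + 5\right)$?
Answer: $- \frac{97012}{1723} \approx -56.304$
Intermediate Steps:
$w = 14$ ($w = 7 \cdot 2 = 14$)
$o = - \frac{15}{11} \approx -1.3636$
$-409 - 435 \frac{w - 141}{o + 158} = -409 - 435 \frac{14 - 141}{- \frac{15}{11} + 158} = -409 - 435 \left(- \frac{127}{\frac{1723}{11}}\right) = -409 - 435 \left(\left(-127\right) \frac{11}{1723}\right) = -409 - - \frac{607695}{1723} = -409 + \frac{607695}{1723} = - \frac{97012}{1723}$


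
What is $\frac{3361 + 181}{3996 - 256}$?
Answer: $\frac{161}{170} \approx 0.94706$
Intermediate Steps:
$\frac{3361 + 181}{3996 - 256} = \frac{3542}{3740} = 3542 \cdot \frac{1}{3740} = \frac{161}{170}$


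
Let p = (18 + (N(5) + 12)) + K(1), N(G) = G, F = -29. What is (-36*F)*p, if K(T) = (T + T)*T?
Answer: 38628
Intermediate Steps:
K(T) = 2*T² (K(T) = (2*T)*T = 2*T²)
p = 37 (p = (18 + (5 + 12)) + 2*1² = (18 + 17) + 2*1 = 35 + 2 = 37)
(-36*F)*p = -36*(-29)*37 = 1044*37 = 38628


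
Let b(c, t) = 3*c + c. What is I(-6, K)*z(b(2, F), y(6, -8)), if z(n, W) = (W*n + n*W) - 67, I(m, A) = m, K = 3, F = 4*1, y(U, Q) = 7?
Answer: -270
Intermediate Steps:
F = 4
b(c, t) = 4*c
z(n, W) = -67 + 2*W*n (z(n, W) = (W*n + W*n) - 67 = 2*W*n - 67 = -67 + 2*W*n)
I(-6, K)*z(b(2, F), y(6, -8)) = -6*(-67 + 2*7*(4*2)) = -6*(-67 + 2*7*8) = -6*(-67 + 112) = -6*45 = -270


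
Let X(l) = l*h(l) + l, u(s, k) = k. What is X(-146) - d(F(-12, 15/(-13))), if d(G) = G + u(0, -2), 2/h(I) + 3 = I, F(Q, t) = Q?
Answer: -19376/149 ≈ -130.04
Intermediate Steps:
h(I) = 2/(-3 + I)
X(l) = l + 2*l/(-3 + l) (X(l) = l*(2/(-3 + l)) + l = 2*l/(-3 + l) + l = l + 2*l/(-3 + l))
d(G) = -2 + G (d(G) = G - 2 = -2 + G)
X(-146) - d(F(-12, 15/(-13))) = -146*(-1 - 146)/(-3 - 146) - (-2 - 12) = -146*(-147)/(-149) - 1*(-14) = -146*(-1/149)*(-147) + 14 = -21462/149 + 14 = -19376/149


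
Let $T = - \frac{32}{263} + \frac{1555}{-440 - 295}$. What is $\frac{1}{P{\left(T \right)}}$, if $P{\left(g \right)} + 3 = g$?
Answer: $- \frac{38661}{202480} \approx -0.19094$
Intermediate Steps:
$T = - \frac{86497}{38661}$ ($T = \left(-32\right) \frac{1}{263} + \frac{1555}{-735} = - \frac{32}{263} + 1555 \left(- \frac{1}{735}\right) = - \frac{32}{263} - \frac{311}{147} = - \frac{86497}{38661} \approx -2.2373$)
$P{\left(g \right)} = -3 + g$
$\frac{1}{P{\left(T \right)}} = \frac{1}{-3 - \frac{86497}{38661}} = \frac{1}{- \frac{202480}{38661}} = - \frac{38661}{202480}$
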